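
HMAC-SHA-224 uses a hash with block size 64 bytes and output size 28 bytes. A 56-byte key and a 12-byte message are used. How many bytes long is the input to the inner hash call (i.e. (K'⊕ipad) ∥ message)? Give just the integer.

Key is 56 ≤ 64 bytes, zero-padded: |K'| = 64.
Inner input = (K'⊕ipad) ∥ m → 64 + 12 = 76 bytes.

76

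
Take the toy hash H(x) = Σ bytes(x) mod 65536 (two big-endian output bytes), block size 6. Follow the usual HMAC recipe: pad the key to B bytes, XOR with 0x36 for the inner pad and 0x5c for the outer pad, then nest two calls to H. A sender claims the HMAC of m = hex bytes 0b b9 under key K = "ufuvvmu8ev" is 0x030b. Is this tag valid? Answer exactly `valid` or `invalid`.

Key "ufuvvmu8ev" = 75 66 75 76 76 6d 75 38 65 76 is 10 bytes > B = 6, so hash it first: H(key) = 04 31, then zero-pad to 6 bytes: K' = 04 31 00 00 00 00.
K' ⊕ ipad = 32 07 36 36 36 36; K' ⊕ opad = 58 6d 5c 5c 5c 5c.
Inner hash: sum = 50+7+54+54+54+54+11+185 = 469 → 01 d5.
Outer hash (recomputed tag): sum = 88+109+92+92+92+92+1+213 = 779 → 03 0b.
Recomputed tag = 030b; claimed = 030b → match.

valid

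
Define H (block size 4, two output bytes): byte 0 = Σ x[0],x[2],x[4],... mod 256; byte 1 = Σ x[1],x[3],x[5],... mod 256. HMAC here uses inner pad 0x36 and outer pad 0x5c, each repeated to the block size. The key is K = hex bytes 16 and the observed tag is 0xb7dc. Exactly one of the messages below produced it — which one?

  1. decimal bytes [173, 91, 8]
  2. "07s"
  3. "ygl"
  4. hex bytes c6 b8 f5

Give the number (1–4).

Key hex bytes 16 is 1 byte ≤ B = 4; zero-pad to 4 bytes: K' = 16 00 00 00.
K' ⊕ ipad = 20 36 36 36; K' ⊕ opad = 4a 5c 5c 5c.
m1: inner = H(20 36 36 36 ad 5b 08) = 0b c7; tag = H(4a 5c 5c 5c 0b c7) = b17f
m2: inner = H(20 36 36 36 30 37 73) = f9 a3; tag = H(4a 5c 5c 5c f9 a3) = 9f5b
m3: inner = H(20 36 36 36 79 67 6c) = 3b d3; tag = H(4a 5c 5c 5c 3b d3) = e18b
m4: inner = H(20 36 36 36 c6 b8 f5) = 11 24; tag = H(4a 5c 5c 5c 11 24) = b7dc ← matches

4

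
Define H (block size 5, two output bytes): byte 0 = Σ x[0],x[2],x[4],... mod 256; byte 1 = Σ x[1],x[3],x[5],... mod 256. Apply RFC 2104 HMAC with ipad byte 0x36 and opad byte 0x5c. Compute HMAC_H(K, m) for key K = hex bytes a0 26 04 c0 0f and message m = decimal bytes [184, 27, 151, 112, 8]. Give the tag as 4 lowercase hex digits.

Key hex bytes a0 26 04 c0 0f is exactly B = 5 bytes: K' = a0 26 04 c0 0f.
K' ⊕ ipad = 96 10 32 f6 39.  K' ⊕ opad = fc 7a 58 9c 53.
Inner input = (K'⊕ipad) ∥ m = 96 10 32 f6 39 ∥ b8 1b 97 70 08.
Inner hash: even-index sum = 396 mod 256 = 140; odd-index sum = 605 mod 256 = 93 → 8c 5d.
Outer input = (K'⊕opad) ∥ inner = fc 7a 58 9c 53 ∥ 8c 5d.
Outer hash (tag): even-index sum = 516 mod 256 = 4; odd-index sum = 418 mod 256 = 162 → 04 a2.

04a2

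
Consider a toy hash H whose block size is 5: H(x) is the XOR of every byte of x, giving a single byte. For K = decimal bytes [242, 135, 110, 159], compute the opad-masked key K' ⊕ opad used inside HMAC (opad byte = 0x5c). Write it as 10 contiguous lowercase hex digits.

Key decimal bytes [242, 135, 110, 159] = f2 87 6e 9f is 4 bytes ≤ B = 5; zero-pad to 5 bytes: K' = f2 87 6e 9f 00.
XOR each byte with 0x5c: f2⊕5c=ae, 87⊕5c=db, 6e⊕5c=32, 9f⊕5c=c3, 00⊕5c=5c.

aedb32c35c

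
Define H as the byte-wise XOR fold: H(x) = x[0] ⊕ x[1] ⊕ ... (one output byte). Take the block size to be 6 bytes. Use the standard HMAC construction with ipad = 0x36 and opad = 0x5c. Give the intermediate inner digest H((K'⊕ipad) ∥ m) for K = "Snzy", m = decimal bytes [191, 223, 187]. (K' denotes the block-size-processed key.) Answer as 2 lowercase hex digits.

Key "Snzy" = 53 6e 7a 79 is 4 bytes ≤ B = 6; zero-pad to 6 bytes: K' = 53 6e 7a 79 00 00.
K' ⊕ ipad = 65 58 4c 4f 36 36.
Inner input = 65 58 4c 4f 36 36 ∥ bf df bb.
Inner hash: XOR 65⊕58⊕4c⊕4f⊕36⊕36⊕bf⊕df⊕bb = e5.

e5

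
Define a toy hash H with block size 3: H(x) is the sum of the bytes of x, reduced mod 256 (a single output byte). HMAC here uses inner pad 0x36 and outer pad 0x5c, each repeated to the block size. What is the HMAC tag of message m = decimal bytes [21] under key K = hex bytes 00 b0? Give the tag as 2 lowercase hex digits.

Key hex bytes 00 b0 is 2 bytes ≤ B = 3; zero-pad to 3 bytes: K' = 00 b0 00.
K' ⊕ ipad = 36 86 36.  K' ⊕ opad = 5c ec 5c.
Inner input = (K'⊕ipad) ∥ m = 36 86 36 ∥ 15.
Inner hash: sum = 54+134+54+21 = 263; mod 256 = 7 → 07.
Outer input = (K'⊕opad) ∥ inner = 5c ec 5c ∥ 07.
Outer hash (tag): sum = 92+236+92+7 = 427; mod 256 = 171 → ab.

ab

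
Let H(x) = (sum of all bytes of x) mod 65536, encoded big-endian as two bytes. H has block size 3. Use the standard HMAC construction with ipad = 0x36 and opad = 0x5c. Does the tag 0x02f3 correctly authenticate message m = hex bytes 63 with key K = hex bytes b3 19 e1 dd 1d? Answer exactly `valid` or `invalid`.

Key hex bytes b3 19 e1 dd 1d is 5 bytes > B = 3, so hash it first: H(key) = 02 a7, then zero-pad to 3 bytes: K' = 02 a7 00.
K' ⊕ ipad = 34 91 36; K' ⊕ opad = 5e fb 5c.
Inner hash: sum = 52+145+54+99 = 350 → 01 5e.
Outer hash (recomputed tag): sum = 94+251+92+1+94 = 532 → 02 14.
Recomputed tag = 0214; claimed = 02f3 → mismatch.

invalid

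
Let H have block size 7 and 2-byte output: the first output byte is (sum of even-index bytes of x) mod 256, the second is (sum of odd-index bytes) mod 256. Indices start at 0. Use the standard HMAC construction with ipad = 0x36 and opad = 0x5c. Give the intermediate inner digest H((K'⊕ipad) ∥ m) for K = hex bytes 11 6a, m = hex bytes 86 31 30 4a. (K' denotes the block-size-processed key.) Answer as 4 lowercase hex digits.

447e

Key hex bytes 11 6a is 2 bytes ≤ B = 7; zero-pad to 7 bytes: K' = 11 6a 00 00 00 00 00.
K' ⊕ ipad = 27 5c 36 36 36 36 36.
Inner input = 27 5c 36 36 36 36 36 ∥ 86 31 30 4a.
Inner hash: even-index sum = 324 mod 256 = 68; odd-index sum = 382 mod 256 = 126 → 44 7e.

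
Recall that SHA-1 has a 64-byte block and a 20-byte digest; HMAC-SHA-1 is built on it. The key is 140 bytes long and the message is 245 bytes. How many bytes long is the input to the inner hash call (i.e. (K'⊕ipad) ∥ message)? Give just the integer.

309

Key is 140 > 64 bytes, so it is hashed to 20 bytes then zero-padded to 64: |K'| = 64.
Inner input = (K'⊕ipad) ∥ m → 64 + 245 = 309 bytes.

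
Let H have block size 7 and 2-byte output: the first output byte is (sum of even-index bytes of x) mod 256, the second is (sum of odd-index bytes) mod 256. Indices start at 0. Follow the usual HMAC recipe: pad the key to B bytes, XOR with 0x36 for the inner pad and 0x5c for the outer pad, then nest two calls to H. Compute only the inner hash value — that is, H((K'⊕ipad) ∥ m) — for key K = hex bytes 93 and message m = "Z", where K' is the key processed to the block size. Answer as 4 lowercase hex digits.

Key hex bytes 93 is 1 byte ≤ B = 7; zero-pad to 7 bytes: K' = 93 00 00 00 00 00 00.
K' ⊕ ipad = a5 36 36 36 36 36 36.
Inner input = a5 36 36 36 36 36 36 ∥ 5a.
Inner hash: even-index sum = 327 mod 256 = 71; odd-index sum = 252 mod 256 = 252 → 47 fc.

47fc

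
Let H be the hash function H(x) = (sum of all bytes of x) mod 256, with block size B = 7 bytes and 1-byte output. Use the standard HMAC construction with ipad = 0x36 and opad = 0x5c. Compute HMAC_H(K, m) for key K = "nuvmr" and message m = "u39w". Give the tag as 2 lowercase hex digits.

da

Key "nuvmr" = 6e 75 76 6d 72 is 5 bytes ≤ B = 7; zero-pad to 7 bytes: K' = 6e 75 76 6d 72 00 00.
K' ⊕ ipad = 58 43 40 5b 44 36 36.  K' ⊕ opad = 32 29 2a 31 2e 5c 5c.
Inner input = (K'⊕ipad) ∥ m = 58 43 40 5b 44 36 36 ∥ 75 33 39 77.
Inner hash: sum = 88+67+64+91+68+54+54+117+51+57+119 = 830; mod 256 = 62 → 3e.
Outer input = (K'⊕opad) ∥ inner = 32 29 2a 31 2e 5c 5c ∥ 3e.
Outer hash (tag): sum = 50+41+42+49+46+92+92+62 = 474; mod 256 = 218 → da.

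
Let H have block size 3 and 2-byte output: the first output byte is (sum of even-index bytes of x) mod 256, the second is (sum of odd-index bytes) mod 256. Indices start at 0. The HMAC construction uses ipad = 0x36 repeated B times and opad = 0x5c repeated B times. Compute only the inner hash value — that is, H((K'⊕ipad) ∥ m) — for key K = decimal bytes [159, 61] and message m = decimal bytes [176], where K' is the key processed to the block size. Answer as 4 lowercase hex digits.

Key decimal bytes [159, 61] = 9f 3d is 2 bytes ≤ B = 3; zero-pad to 3 bytes: K' = 9f 3d 00.
K' ⊕ ipad = a9 0b 36.
Inner input = a9 0b 36 ∥ b0.
Inner hash: even-index sum = 223 mod 256 = 223; odd-index sum = 187 mod 256 = 187 → df bb.

dfbb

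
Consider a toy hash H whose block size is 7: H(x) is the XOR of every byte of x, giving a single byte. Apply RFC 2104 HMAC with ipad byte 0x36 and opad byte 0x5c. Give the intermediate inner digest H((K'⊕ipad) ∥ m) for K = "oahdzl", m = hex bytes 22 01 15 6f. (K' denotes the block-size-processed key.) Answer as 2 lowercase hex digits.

7b

Key "oahdzl" = 6f 61 68 64 7a 6c is 6 bytes ≤ B = 7; zero-pad to 7 bytes: K' = 6f 61 68 64 7a 6c 00.
K' ⊕ ipad = 59 57 5e 52 4c 5a 36.
Inner input = 59 57 5e 52 4c 5a 36 ∥ 22 01 15 6f.
Inner hash: XOR 59⊕57⊕5e⊕52⊕4c⊕5a⊕36⊕22⊕01⊕15⊕6f = 7b.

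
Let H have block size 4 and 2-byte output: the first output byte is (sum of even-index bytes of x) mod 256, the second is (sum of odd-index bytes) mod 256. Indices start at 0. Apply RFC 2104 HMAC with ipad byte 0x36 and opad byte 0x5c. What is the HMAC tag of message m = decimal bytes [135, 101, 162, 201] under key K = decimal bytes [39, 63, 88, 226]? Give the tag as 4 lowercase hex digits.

Key decimal bytes [39, 63, 88, 226] = 27 3f 58 e2 is exactly B = 4 bytes: K' = 27 3f 58 e2.
K' ⊕ ipad = 11 09 6e d4.  K' ⊕ opad = 7b 63 04 be.
Inner input = (K'⊕ipad) ∥ m = 11 09 6e d4 ∥ 87 65 a2 c9.
Inner hash: even-index sum = 424 mod 256 = 168; odd-index sum = 523 mod 256 = 11 → a8 0b.
Outer input = (K'⊕opad) ∥ inner = 7b 63 04 be ∥ a8 0b.
Outer hash (tag): even-index sum = 295 mod 256 = 39; odd-index sum = 300 mod 256 = 44 → 27 2c.

272c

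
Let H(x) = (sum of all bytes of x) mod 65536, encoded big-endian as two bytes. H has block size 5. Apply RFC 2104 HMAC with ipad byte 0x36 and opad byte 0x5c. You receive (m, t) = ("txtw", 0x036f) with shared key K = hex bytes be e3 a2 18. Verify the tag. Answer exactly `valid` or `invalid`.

valid

Key hex bytes be e3 a2 18 is 4 bytes ≤ B = 5; zero-pad to 5 bytes: K' = be e3 a2 18 00.
K' ⊕ ipad = 88 d5 94 2e 36; K' ⊕ opad = e2 bf fe 44 5c.
Inner hash: sum = 136+213+148+46+54+116+120+116+119 = 1068 → 04 2c.
Outer hash (recomputed tag): sum = 226+191+254+68+92+4+44 = 879 → 03 6f.
Recomputed tag = 036f; claimed = 036f → match.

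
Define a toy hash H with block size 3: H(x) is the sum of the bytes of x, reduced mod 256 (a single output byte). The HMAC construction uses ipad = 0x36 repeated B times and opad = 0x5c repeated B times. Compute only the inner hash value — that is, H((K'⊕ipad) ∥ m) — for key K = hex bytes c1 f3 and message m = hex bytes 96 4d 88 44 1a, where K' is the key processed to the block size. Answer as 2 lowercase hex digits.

bb

Key hex bytes c1 f3 is 2 bytes ≤ B = 3; zero-pad to 3 bytes: K' = c1 f3 00.
K' ⊕ ipad = f7 c5 36.
Inner input = f7 c5 36 ∥ 96 4d 88 44 1a.
Inner hash: sum = 247+197+54+150+77+136+68+26 = 955; mod 256 = 187 → bb.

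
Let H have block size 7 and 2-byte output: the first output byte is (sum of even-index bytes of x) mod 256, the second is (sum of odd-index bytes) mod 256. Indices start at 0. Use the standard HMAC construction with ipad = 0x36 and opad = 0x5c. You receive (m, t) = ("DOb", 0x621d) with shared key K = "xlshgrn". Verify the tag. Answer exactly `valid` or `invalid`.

valid

Key "xlshgrn" = 78 6c 73 68 67 72 6e is exactly B = 7 bytes: K' = 78 6c 73 68 67 72 6e.
K' ⊕ ipad = 4e 5a 45 5e 51 44 58; K' ⊕ opad = 24 30 2f 34 3b 2e 32.
Inner hash: even-index sum = 395 mod 256 = 139; odd-index sum = 418 mod 256 = 162 → 8b a2.
Outer hash (recomputed tag): even-index sum = 354 mod 256 = 98; odd-index sum = 285 mod 256 = 29 → 62 1d.
Recomputed tag = 621d; claimed = 621d → match.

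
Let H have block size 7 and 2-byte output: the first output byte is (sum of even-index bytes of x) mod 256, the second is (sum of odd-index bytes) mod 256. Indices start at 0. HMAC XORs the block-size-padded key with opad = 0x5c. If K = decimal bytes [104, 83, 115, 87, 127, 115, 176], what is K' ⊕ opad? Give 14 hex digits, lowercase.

Key decimal bytes [104, 83, 115, 87, 127, 115, 176] = 68 53 73 57 7f 73 b0 is exactly B = 7 bytes: K' = 68 53 73 57 7f 73 b0.
XOR each byte with 0x5c: 68⊕5c=34, 53⊕5c=0f, 73⊕5c=2f, 57⊕5c=0b, 7f⊕5c=23, 73⊕5c=2f, b0⊕5c=ec.

340f2f0b232fec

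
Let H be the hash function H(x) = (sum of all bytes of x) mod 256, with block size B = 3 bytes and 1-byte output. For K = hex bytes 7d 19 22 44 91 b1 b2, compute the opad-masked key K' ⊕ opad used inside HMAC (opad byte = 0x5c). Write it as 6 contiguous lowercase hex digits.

ac5c5c

Key hex bytes 7d 19 22 44 91 b1 b2 is 7 bytes > B = 3, so hash it first: H(key) = f0, then zero-pad to 3 bytes: K' = f0 00 00.
XOR each byte with 0x5c: f0⊕5c=ac, 00⊕5c=5c, 00⊕5c=5c.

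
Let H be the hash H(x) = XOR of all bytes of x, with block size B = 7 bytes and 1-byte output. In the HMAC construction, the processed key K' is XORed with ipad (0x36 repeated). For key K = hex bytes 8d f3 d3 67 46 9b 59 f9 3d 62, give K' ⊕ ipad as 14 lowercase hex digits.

de363636363636

Key hex bytes 8d f3 d3 67 46 9b 59 f9 3d 62 is 10 bytes > B = 7, so hash it first: H(key) = e8, then zero-pad to 7 bytes: K' = e8 00 00 00 00 00 00.
XOR each byte with 0x36: e8⊕36=de, 00⊕36=36, 00⊕36=36, 00⊕36=36, 00⊕36=36, 00⊕36=36, 00⊕36=36.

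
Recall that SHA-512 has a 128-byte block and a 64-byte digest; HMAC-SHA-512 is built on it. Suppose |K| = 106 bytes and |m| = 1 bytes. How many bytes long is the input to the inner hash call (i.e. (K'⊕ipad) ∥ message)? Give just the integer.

129

Key is 106 ≤ 128 bytes, zero-padded: |K'| = 128.
Inner input = (K'⊕ipad) ∥ m → 128 + 1 = 129 bytes.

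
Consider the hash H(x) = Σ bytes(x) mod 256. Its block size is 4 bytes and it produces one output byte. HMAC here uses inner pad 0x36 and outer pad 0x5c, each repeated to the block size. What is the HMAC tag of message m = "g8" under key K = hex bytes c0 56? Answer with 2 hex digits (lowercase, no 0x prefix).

Key hex bytes c0 56 is 2 bytes ≤ B = 4; zero-pad to 4 bytes: K' = c0 56 00 00.
K' ⊕ ipad = f6 60 36 36.  K' ⊕ opad = 9c 0a 5c 5c.
Inner input = (K'⊕ipad) ∥ m = f6 60 36 36 ∥ 67 38.
Inner hash: sum = 246+96+54+54+103+56 = 609; mod 256 = 97 → 61.
Outer input = (K'⊕opad) ∥ inner = 9c 0a 5c 5c ∥ 61.
Outer hash (tag): sum = 156+10+92+92+97 = 447; mod 256 = 191 → bf.

bf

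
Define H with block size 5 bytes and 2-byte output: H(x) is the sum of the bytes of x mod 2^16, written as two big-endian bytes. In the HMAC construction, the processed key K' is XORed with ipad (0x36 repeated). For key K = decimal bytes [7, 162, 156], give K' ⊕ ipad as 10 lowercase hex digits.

3194aa3636

Key decimal bytes [7, 162, 156] = 07 a2 9c is 3 bytes ≤ B = 5; zero-pad to 5 bytes: K' = 07 a2 9c 00 00.
XOR each byte with 0x36: 07⊕36=31, a2⊕36=94, 9c⊕36=aa, 00⊕36=36, 00⊕36=36.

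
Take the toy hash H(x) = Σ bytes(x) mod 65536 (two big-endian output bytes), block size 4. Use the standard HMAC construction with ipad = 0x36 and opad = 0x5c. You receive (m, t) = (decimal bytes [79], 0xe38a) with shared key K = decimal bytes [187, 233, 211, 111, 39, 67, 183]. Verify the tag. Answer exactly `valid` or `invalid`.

invalid

Key decimal bytes [187, 233, 211, 111, 39, 67, 183] = bb e9 d3 6f 27 43 b7 is 7 bytes > B = 4, so hash it first: H(key) = 04 07, then zero-pad to 4 bytes: K' = 04 07 00 00.
K' ⊕ ipad = 32 31 36 36; K' ⊕ opad = 58 5b 5c 5c.
Inner hash: sum = 50+49+54+54+79 = 286 → 01 1e.
Outer hash (recomputed tag): sum = 88+91+92+92+1+30 = 394 → 01 8a.
Recomputed tag = 018a; claimed = e38a → mismatch.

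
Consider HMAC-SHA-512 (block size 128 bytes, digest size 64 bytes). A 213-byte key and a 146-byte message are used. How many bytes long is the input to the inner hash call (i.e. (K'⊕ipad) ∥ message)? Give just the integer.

274

Key is 213 > 128 bytes, so it is hashed to 64 bytes then zero-padded to 128: |K'| = 128.
Inner input = (K'⊕ipad) ∥ m → 128 + 146 = 274 bytes.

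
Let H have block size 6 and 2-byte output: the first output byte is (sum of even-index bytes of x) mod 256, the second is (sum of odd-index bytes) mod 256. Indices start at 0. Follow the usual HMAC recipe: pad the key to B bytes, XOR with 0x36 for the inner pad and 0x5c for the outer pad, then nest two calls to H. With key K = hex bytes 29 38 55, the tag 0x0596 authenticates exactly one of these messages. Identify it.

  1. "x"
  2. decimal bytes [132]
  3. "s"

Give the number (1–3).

3

Key hex bytes 29 38 55 is 3 bytes ≤ B = 6; zero-pad to 6 bytes: K' = 29 38 55 00 00 00.
K' ⊕ ipad = 1f 0e 63 36 36 36; K' ⊕ opad = 75 64 09 5c 5c 5c.
m1: inner = H(1f 0e 63 36 36 36 78) = 30 7a; tag = H(75 64 09 5c 5c 5c 30 7a) = 0a96
m2: inner = H(1f 0e 63 36 36 36 84) = 3c 7a; tag = H(75 64 09 5c 5c 5c 3c 7a) = 1696
m3: inner = H(1f 0e 63 36 36 36 73) = 2b 7a; tag = H(75 64 09 5c 5c 5c 2b 7a) = 0596 ← matches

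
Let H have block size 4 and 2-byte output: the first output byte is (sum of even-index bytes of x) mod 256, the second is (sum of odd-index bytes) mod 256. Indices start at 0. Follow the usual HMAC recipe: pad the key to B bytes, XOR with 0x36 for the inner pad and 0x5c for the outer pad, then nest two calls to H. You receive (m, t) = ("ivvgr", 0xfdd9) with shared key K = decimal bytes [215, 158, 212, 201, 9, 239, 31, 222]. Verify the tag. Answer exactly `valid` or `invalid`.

invalid

Key decimal bytes [215, 158, 212, 201, 9, 239, 31, 222] = d7 9e d4 c9 09 ef 1f de is 8 bytes > B = 4, so hash it first: H(key) = d3 34, then zero-pad to 4 bytes: K' = d3 34 00 00.
K' ⊕ ipad = e5 02 36 36; K' ⊕ opad = 8f 68 5c 5c.
Inner hash: even-index sum = 620 mod 256 = 108; odd-index sum = 277 mod 256 = 21 → 6c 15.
Outer hash (recomputed tag): even-index sum = 343 mod 256 = 87; odd-index sum = 217 mod 256 = 217 → 57 d9.
Recomputed tag = 57d9; claimed = fdd9 → mismatch.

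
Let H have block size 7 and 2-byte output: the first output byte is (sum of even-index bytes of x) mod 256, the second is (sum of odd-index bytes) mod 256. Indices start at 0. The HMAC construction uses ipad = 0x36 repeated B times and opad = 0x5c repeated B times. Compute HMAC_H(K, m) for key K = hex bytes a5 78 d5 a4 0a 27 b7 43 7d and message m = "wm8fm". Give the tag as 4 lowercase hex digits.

3095

Key hex bytes a5 78 d5 a4 0a 27 b7 43 7d is 9 bytes > B = 7, so hash it first: H(key) = b8 86, then zero-pad to 7 bytes: K' = b8 86 00 00 00 00 00.
K' ⊕ ipad = 8e b0 36 36 36 36 36.  K' ⊕ opad = e4 da 5c 5c 5c 5c 5c.
Inner input = (K'⊕ipad) ∥ m = 8e b0 36 36 36 36 36 ∥ 77 6d 38 66 6d.
Inner hash: even-index sum = 515 mod 256 = 3; odd-index sum = 568 mod 256 = 56 → 03 38.
Outer input = (K'⊕opad) ∥ inner = e4 da 5c 5c 5c 5c 5c ∥ 03 38.
Outer hash (tag): even-index sum = 560 mod 256 = 48; odd-index sum = 405 mod 256 = 149 → 30 95.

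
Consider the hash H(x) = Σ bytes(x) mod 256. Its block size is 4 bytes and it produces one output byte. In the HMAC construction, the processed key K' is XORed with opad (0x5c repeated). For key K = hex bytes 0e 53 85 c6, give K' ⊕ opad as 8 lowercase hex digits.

Key hex bytes 0e 53 85 c6 is exactly B = 4 bytes: K' = 0e 53 85 c6.
XOR each byte with 0x5c: 0e⊕5c=52, 53⊕5c=0f, 85⊕5c=d9, c6⊕5c=9a.

520fd99a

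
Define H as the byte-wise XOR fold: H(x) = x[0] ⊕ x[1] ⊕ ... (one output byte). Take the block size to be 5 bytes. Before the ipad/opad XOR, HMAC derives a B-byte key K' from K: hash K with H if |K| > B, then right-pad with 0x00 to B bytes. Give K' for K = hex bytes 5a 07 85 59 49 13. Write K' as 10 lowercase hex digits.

db00000000

|K| = 6 > B = 5, so first hash the key.
H(K): XOR 5a⊕07⊕85⊕59⊕49⊕13 = db.
Zero-pad H(K) = db to 5 bytes: K' = db 00 00 00 00.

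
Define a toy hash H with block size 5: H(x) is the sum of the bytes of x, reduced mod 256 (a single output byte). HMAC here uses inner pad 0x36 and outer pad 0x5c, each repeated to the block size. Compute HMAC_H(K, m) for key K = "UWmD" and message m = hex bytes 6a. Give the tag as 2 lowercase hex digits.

Key "UWmD" = 55 57 6d 44 is 4 bytes ≤ B = 5; zero-pad to 5 bytes: K' = 55 57 6d 44 00.
K' ⊕ ipad = 63 61 5b 72 36.  K' ⊕ opad = 09 0b 31 18 5c.
Inner input = (K'⊕ipad) ∥ m = 63 61 5b 72 36 ∥ 6a.
Inner hash: sum = 99+97+91+114+54+106 = 561; mod 256 = 49 → 31.
Outer input = (K'⊕opad) ∥ inner = 09 0b 31 18 5c ∥ 31.
Outer hash (tag): sum = 9+11+49+24+92+49 = 234 → ea.

ea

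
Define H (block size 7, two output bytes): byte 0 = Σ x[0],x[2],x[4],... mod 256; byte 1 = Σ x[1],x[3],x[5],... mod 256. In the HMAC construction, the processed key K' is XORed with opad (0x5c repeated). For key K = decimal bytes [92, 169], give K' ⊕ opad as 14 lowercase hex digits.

00f55c5c5c5c5c

Key decimal bytes [92, 169] = 5c a9 is 2 bytes ≤ B = 7; zero-pad to 7 bytes: K' = 5c a9 00 00 00 00 00.
XOR each byte with 0x5c: 5c⊕5c=00, a9⊕5c=f5, 00⊕5c=5c, 00⊕5c=5c, 00⊕5c=5c, 00⊕5c=5c, 00⊕5c=5c.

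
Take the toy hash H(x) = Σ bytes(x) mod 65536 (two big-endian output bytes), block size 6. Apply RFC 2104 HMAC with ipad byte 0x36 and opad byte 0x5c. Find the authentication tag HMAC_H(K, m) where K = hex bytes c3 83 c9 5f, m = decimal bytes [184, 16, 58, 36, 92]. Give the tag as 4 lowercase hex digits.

Key hex bytes c3 83 c9 5f is 4 bytes ≤ B = 6; zero-pad to 6 bytes: K' = c3 83 c9 5f 00 00.
K' ⊕ ipad = f5 b5 ff 69 36 36.  K' ⊕ opad = 9f df 95 03 5c 5c.
Inner input = (K'⊕ipad) ∥ m = f5 b5 ff 69 36 36 ∥ b8 10 3a 24 5c.
Inner hash: sum = 245+181+255+105+54+54+184+16+58+36+92 = 1280 → 05 00.
Outer input = (K'⊕opad) ∥ inner = 9f df 95 03 5c 5c ∥ 05 00.
Outer hash (tag): sum = 159+223+149+3+92+92+5+0 = 723 → 02 d3.

02d3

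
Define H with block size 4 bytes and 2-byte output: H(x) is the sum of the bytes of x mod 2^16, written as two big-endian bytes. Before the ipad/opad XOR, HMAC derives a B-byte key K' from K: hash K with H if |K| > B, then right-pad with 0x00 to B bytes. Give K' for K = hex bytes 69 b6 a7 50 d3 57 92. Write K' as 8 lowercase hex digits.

|K| = 7 > B = 4, so first hash the key.
H(K): sum = 105+182+167+80+211+87+146 = 978 → 03 d2.
Zero-pad H(K) = 03 d2 to 4 bytes: K' = 03 d2 00 00.

03d20000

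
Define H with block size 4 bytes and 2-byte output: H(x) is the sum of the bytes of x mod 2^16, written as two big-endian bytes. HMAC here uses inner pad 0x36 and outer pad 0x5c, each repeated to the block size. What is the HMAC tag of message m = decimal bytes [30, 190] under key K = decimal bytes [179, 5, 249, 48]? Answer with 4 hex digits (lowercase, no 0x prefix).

02c4

Key decimal bytes [179, 5, 249, 48] = b3 05 f9 30 is exactly B = 4 bytes: K' = b3 05 f9 30.
K' ⊕ ipad = 85 33 cf 06.  K' ⊕ opad = ef 59 a5 6c.
Inner input = (K'⊕ipad) ∥ m = 85 33 cf 06 ∥ 1e be.
Inner hash: sum = 133+51+207+6+30+190 = 617 → 02 69.
Outer input = (K'⊕opad) ∥ inner = ef 59 a5 6c ∥ 02 69.
Outer hash (tag): sum = 239+89+165+108+2+105 = 708 → 02 c4.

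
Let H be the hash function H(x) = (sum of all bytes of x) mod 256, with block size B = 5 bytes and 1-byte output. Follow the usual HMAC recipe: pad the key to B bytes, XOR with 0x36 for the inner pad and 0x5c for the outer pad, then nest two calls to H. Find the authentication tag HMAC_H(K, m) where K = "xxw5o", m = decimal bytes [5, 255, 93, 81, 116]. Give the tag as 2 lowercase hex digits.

Key "xxw5o" = 78 78 77 35 6f is exactly B = 5 bytes: K' = 78 78 77 35 6f.
K' ⊕ ipad = 4e 4e 41 03 59.  K' ⊕ opad = 24 24 2b 69 33.
Inner input = (K'⊕ipad) ∥ m = 4e 4e 41 03 59 ∥ 05 ff 5d 51 74.
Inner hash: sum = 78+78+65+3+89+5+255+93+81+116 = 863; mod 256 = 95 → 5f.
Outer input = (K'⊕opad) ∥ inner = 24 24 2b 69 33 ∥ 5f.
Outer hash (tag): sum = 36+36+43+105+51+95 = 366; mod 256 = 110 → 6e.

6e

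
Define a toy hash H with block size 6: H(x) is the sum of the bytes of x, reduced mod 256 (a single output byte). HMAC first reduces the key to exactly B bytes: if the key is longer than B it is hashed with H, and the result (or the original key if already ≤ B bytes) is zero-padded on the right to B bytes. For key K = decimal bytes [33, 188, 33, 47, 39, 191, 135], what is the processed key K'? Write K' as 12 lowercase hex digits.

9a0000000000

|K| = 7 > B = 6, so first hash the key.
H(K): sum = 33+188+33+47+39+191+135 = 666; mod 256 = 154 → 9a.
Zero-pad H(K) = 9a to 6 bytes: K' = 9a 00 00 00 00 00.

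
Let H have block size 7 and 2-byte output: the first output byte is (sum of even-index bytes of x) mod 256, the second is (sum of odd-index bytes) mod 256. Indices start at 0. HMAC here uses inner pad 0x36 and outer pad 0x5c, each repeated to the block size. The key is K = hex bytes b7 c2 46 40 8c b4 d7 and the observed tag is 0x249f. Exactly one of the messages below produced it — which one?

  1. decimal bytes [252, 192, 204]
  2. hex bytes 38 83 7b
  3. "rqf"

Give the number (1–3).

3

Key hex bytes b7 c2 46 40 8c b4 d7 is exactly B = 7 bytes: K' = b7 c2 46 40 8c b4 d7.
K' ⊕ ipad = 81 f4 70 76 ba 82 e1; K' ⊕ opad = eb 9e 1a 1c d0 e8 8b.
m1: inner = H(81 f4 70 76 ba 82 e1 fc c0 cc) = 4c b4; tag = H(eb 9e 1a 1c d0 e8 8b 4c b4) = 14ee
m2: inner = H(81 f4 70 76 ba 82 e1 38 83 7b) = 0f 9f; tag = H(eb 9e 1a 1c d0 e8 8b 0f 9f) = ffb1
m3: inner = H(81 f4 70 76 ba 82 e1 72 71 66) = fd c4; tag = H(eb 9e 1a 1c d0 e8 8b fd c4) = 249f ← matches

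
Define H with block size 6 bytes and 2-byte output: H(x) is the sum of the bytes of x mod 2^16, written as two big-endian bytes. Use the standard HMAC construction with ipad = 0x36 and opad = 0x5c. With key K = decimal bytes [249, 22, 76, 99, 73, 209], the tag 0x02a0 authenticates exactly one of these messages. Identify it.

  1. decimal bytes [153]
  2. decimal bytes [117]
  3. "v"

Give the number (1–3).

Key decimal bytes [249, 22, 76, 99, 73, 209] = f9 16 4c 63 49 d1 is exactly B = 6 bytes: K' = f9 16 4c 63 49 d1.
K' ⊕ ipad = cf 20 7a 55 7f e7; K' ⊕ opad = a5 4a 10 3f 15 8d.
m1: inner = H(cf 20 7a 55 7f e7 99) = 03 bd; tag = H(a5 4a 10 3f 15 8d 03 bd) = 02a0 ← matches
m2: inner = H(cf 20 7a 55 7f e7 75) = 03 99; tag = H(a5 4a 10 3f 15 8d 03 99) = 027c
m3: inner = H(cf 20 7a 55 7f e7 76) = 03 9a; tag = H(a5 4a 10 3f 15 8d 03 9a) = 027d

1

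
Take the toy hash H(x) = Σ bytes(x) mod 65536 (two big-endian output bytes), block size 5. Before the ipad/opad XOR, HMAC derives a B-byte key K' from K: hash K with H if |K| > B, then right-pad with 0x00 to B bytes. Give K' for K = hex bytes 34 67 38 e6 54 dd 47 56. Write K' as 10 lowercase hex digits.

|K| = 8 > B = 5, so first hash the key.
H(K): sum = 52+103+56+230+84+221+71+86 = 903 → 03 87.
Zero-pad H(K) = 03 87 to 5 bytes: K' = 03 87 00 00 00.

0387000000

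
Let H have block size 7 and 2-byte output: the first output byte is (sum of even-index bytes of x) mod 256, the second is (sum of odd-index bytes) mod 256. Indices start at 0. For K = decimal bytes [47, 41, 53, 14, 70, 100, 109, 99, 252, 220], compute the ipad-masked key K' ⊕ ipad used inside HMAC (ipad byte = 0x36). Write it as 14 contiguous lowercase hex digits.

25ec3636363636

Key decimal bytes [47, 41, 53, 14, 70, 100, 109, 99, 252, 220] = 2f 29 35 0e 46 64 6d 63 fc dc is 10 bytes > B = 7, so hash it first: H(key) = 13 da, then zero-pad to 7 bytes: K' = 13 da 00 00 00 00 00.
XOR each byte with 0x36: 13⊕36=25, da⊕36=ec, 00⊕36=36, 00⊕36=36, 00⊕36=36, 00⊕36=36, 00⊕36=36.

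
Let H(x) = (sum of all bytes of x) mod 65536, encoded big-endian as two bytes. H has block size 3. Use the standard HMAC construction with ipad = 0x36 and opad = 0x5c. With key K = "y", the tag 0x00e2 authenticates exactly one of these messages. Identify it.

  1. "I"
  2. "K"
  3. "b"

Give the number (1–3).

1

Key "y" = 79 is 1 byte ≤ B = 3; zero-pad to 3 bytes: K' = 79 00 00.
K' ⊕ ipad = 4f 36 36; K' ⊕ opad = 25 5c 5c.
m1: inner = H(4f 36 36 49) = 01 04; tag = H(25 5c 5c 01 04) = 00e2 ← matches
m2: inner = H(4f 36 36 4b) = 01 06; tag = H(25 5c 5c 01 06) = 00e4
m3: inner = H(4f 36 36 62) = 01 1d; tag = H(25 5c 5c 01 1d) = 00fb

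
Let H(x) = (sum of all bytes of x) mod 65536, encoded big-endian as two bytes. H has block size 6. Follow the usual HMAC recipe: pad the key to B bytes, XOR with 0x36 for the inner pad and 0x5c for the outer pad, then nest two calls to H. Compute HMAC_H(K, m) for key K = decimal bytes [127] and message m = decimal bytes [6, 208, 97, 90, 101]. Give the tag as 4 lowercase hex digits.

023f

Key decimal bytes [127] = 7f is 1 byte ≤ B = 6; zero-pad to 6 bytes: K' = 7f 00 00 00 00 00.
K' ⊕ ipad = 49 36 36 36 36 36.  K' ⊕ opad = 23 5c 5c 5c 5c 5c.
Inner input = (K'⊕ipad) ∥ m = 49 36 36 36 36 36 ∥ 06 d0 61 5a 65.
Inner hash: sum = 73+54+54+54+54+54+6+208+97+90+101 = 845 → 03 4d.
Outer input = (K'⊕opad) ∥ inner = 23 5c 5c 5c 5c 5c ∥ 03 4d.
Outer hash (tag): sum = 35+92+92+92+92+92+3+77 = 575 → 02 3f.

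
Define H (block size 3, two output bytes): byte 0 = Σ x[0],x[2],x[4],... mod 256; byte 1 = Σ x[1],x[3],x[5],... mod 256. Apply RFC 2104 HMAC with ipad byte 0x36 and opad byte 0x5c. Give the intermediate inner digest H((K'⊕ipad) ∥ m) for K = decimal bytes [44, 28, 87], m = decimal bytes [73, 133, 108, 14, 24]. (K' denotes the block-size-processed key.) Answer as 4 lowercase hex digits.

Key decimal bytes [44, 28, 87] = 2c 1c 57 is exactly B = 3 bytes: K' = 2c 1c 57.
K' ⊕ ipad = 1a 2a 61.
Inner input = 1a 2a 61 ∥ 49 85 6c 0e 18.
Inner hash: even-index sum = 270 mod 256 = 14; odd-index sum = 247 mod 256 = 247 → 0e f7.

0ef7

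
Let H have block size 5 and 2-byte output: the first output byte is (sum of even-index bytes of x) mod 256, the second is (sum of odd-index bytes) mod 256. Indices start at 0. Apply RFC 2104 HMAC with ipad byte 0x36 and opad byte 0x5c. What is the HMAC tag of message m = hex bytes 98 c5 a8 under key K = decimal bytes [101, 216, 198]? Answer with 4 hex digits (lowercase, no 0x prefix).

Key decimal bytes [101, 216, 198] = 65 d8 c6 is 3 bytes ≤ B = 5; zero-pad to 5 bytes: K' = 65 d8 c6 00 00.
K' ⊕ ipad = 53 ee f0 36 36.  K' ⊕ opad = 39 84 9a 5c 5c.
Inner input = (K'⊕ipad) ∥ m = 53 ee f0 36 36 ∥ 98 c5 a8.
Inner hash: even-index sum = 574 mod 256 = 62; odd-index sum = 612 mod 256 = 100 → 3e 64.
Outer input = (K'⊕opad) ∥ inner = 39 84 9a 5c 5c ∥ 3e 64.
Outer hash (tag): even-index sum = 403 mod 256 = 147; odd-index sum = 286 mod 256 = 30 → 93 1e.

931e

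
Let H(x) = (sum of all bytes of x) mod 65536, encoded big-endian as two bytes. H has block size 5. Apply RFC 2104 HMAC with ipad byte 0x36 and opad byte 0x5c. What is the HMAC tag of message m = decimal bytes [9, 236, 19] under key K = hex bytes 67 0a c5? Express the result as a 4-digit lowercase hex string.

02d8

Key hex bytes 67 0a c5 is 3 bytes ≤ B = 5; zero-pad to 5 bytes: K' = 67 0a c5 00 00.
K' ⊕ ipad = 51 3c f3 36 36.  K' ⊕ opad = 3b 56 99 5c 5c.
Inner input = (K'⊕ipad) ∥ m = 51 3c f3 36 36 ∥ 09 ec 13.
Inner hash: sum = 81+60+243+54+54+9+236+19 = 756 → 02 f4.
Outer input = (K'⊕opad) ∥ inner = 3b 56 99 5c 5c ∥ 02 f4.
Outer hash (tag): sum = 59+86+153+92+92+2+244 = 728 → 02 d8.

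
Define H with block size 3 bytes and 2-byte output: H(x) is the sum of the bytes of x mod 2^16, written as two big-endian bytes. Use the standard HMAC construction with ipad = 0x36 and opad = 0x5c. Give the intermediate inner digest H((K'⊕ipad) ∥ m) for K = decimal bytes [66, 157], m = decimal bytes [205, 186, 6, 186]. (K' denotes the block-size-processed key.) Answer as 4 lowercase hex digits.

Key decimal bytes [66, 157] = 42 9d is 2 bytes ≤ B = 3; zero-pad to 3 bytes: K' = 42 9d 00.
K' ⊕ ipad = 74 ab 36.
Inner input = 74 ab 36 ∥ cd ba 06 ba.
Inner hash: sum = 116+171+54+205+186+6+186 = 924 → 03 9c.

039c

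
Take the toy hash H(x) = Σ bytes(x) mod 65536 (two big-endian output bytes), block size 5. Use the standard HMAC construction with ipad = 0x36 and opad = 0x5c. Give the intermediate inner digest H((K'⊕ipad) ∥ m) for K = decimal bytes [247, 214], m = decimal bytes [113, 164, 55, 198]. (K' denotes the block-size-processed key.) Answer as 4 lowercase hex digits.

Key decimal bytes [247, 214] = f7 d6 is 2 bytes ≤ B = 5; zero-pad to 5 bytes: K' = f7 d6 00 00 00.
K' ⊕ ipad = c1 e0 36 36 36.
Inner input = c1 e0 36 36 36 ∥ 71 a4 37 c6.
Inner hash: sum = 193+224+54+54+54+113+164+55+198 = 1109 → 04 55.

0455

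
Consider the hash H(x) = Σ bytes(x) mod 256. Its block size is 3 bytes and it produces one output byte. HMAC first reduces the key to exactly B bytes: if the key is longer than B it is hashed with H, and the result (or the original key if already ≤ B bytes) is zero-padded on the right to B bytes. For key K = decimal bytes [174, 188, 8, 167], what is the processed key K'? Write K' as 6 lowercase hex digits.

|K| = 4 > B = 3, so first hash the key.
H(K): sum = 174+188+8+167 = 537; mod 256 = 25 → 19.
Zero-pad H(K) = 19 to 3 bytes: K' = 19 00 00.

190000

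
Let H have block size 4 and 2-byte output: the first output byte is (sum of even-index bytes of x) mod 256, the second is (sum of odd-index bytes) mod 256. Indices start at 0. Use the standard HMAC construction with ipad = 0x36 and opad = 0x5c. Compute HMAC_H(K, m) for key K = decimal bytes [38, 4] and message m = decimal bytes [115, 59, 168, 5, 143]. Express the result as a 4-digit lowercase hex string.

c65c

Key decimal bytes [38, 4] = 26 04 is 2 bytes ≤ B = 4; zero-pad to 4 bytes: K' = 26 04 00 00.
K' ⊕ ipad = 10 32 36 36.  K' ⊕ opad = 7a 58 5c 5c.
Inner input = (K'⊕ipad) ∥ m = 10 32 36 36 ∥ 73 3b a8 05 8f.
Inner hash: even-index sum = 496 mod 256 = 240; odd-index sum = 168 mod 256 = 168 → f0 a8.
Outer input = (K'⊕opad) ∥ inner = 7a 58 5c 5c ∥ f0 a8.
Outer hash (tag): even-index sum = 454 mod 256 = 198; odd-index sum = 348 mod 256 = 92 → c6 5c.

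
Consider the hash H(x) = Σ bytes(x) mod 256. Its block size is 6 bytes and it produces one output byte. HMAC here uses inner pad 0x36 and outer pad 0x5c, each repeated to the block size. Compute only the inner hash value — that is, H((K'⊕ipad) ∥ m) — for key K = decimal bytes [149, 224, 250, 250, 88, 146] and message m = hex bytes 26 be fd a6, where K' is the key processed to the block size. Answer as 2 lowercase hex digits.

aa

Key decimal bytes [149, 224, 250, 250, 88, 146] = 95 e0 fa fa 58 92 is exactly B = 6 bytes: K' = 95 e0 fa fa 58 92.
K' ⊕ ipad = a3 d6 cc cc 6e a4.
Inner input = a3 d6 cc cc 6e a4 ∥ 26 be fd a6.
Inner hash: sum = 163+214+204+204+110+164+38+190+253+166 = 1706; mod 256 = 170 → aa.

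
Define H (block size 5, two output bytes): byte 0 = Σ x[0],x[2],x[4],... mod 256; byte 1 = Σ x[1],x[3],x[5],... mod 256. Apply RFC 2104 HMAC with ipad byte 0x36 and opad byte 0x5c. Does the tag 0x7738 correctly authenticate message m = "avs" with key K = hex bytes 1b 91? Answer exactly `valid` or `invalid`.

Key hex bytes 1b 91 is 2 bytes ≤ B = 5; zero-pad to 5 bytes: K' = 1b 91 00 00 00.
K' ⊕ ipad = 2d a7 36 36 36; K' ⊕ opad = 47 cd 5c 5c 5c.
Inner hash: even-index sum = 271 mod 256 = 15; odd-index sum = 433 mod 256 = 177 → 0f b1.
Outer hash (recomputed tag): even-index sum = 432 mod 256 = 176; odd-index sum = 312 mod 256 = 56 → b0 38.
Recomputed tag = b038; claimed = 7738 → mismatch.

invalid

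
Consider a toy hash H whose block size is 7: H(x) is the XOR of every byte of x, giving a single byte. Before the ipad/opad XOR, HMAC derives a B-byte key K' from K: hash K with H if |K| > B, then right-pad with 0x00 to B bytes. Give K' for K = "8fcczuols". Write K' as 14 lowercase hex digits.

|K| = 9 > B = 7, so first hash the key.
H(K): XOR 38⊕66⊕63⊕63⊕7a⊕75⊕6f⊕6c⊕73 = 21.
Zero-pad H(K) = 21 to 7 bytes: K' = 21 00 00 00 00 00 00.

21000000000000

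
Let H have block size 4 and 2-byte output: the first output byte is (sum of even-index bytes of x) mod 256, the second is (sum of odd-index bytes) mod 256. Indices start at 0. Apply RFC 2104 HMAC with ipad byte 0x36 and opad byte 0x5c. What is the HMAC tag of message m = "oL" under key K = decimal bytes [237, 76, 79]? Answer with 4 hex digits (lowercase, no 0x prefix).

8768

Key decimal bytes [237, 76, 79] = ed 4c 4f is 3 bytes ≤ B = 4; zero-pad to 4 bytes: K' = ed 4c 4f 00.
K' ⊕ ipad = db 7a 79 36.  K' ⊕ opad = b1 10 13 5c.
Inner input = (K'⊕ipad) ∥ m = db 7a 79 36 ∥ 6f 4c.
Inner hash: even-index sum = 451 mod 256 = 195; odd-index sum = 252 mod 256 = 252 → c3 fc.
Outer input = (K'⊕opad) ∥ inner = b1 10 13 5c ∥ c3 fc.
Outer hash (tag): even-index sum = 391 mod 256 = 135; odd-index sum = 360 mod 256 = 104 → 87 68.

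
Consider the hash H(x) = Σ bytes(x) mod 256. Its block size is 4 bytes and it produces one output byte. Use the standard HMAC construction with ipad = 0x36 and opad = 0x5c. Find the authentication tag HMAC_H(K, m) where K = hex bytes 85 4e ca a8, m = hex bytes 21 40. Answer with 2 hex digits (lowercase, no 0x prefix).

Key hex bytes 85 4e ca a8 is exactly B = 4 bytes: K' = 85 4e ca a8.
K' ⊕ ipad = b3 78 fc 9e.  K' ⊕ opad = d9 12 96 f4.
Inner input = (K'⊕ipad) ∥ m = b3 78 fc 9e ∥ 21 40.
Inner hash: sum = 179+120+252+158+33+64 = 806; mod 256 = 38 → 26.
Outer input = (K'⊕opad) ∥ inner = d9 12 96 f4 ∥ 26.
Outer hash (tag): sum = 217+18+150+244+38 = 667; mod 256 = 155 → 9b.

9b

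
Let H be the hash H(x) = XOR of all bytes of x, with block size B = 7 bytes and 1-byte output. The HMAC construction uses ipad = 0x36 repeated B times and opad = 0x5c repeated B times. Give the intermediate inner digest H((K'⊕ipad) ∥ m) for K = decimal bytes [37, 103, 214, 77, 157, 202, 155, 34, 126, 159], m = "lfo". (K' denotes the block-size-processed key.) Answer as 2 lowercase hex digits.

Key decimal bytes [37, 103, 214, 77, 157, 202, 155, 34, 126, 159] = 25 67 d6 4d 9d ca 9b 22 7e 9f is 10 bytes > B = 7, so hash it first: H(key) = d6, then zero-pad to 7 bytes: K' = d6 00 00 00 00 00 00.
K' ⊕ ipad = e0 36 36 36 36 36 36.
Inner input = e0 36 36 36 36 36 36 ∥ 6c 66 6f.
Inner hash: XOR e0⊕36⊕36⊕36⊕36⊕36⊕36⊕6c⊕66⊕6f = 85.

85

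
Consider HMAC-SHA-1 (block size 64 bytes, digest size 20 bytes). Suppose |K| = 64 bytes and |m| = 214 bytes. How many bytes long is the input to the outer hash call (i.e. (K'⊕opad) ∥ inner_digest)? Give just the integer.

Key is 64 ≤ 64 bytes, zero-padded: |K'| = 64.
Outer input = (K'⊕opad) ∥ H(inner) → 64 + 20 = 84 bytes.

84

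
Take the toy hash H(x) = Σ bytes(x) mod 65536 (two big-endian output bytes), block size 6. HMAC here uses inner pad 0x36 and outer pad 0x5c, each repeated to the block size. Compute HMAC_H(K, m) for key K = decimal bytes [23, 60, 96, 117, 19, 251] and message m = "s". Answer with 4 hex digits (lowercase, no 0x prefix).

Key decimal bytes [23, 60, 96, 117, 19, 251] = 17 3c 60 75 13 fb is exactly B = 6 bytes: K' = 17 3c 60 75 13 fb.
K' ⊕ ipad = 21 0a 56 43 25 cd.  K' ⊕ opad = 4b 60 3c 29 4f a7.
Inner input = (K'⊕ipad) ∥ m = 21 0a 56 43 25 cd ∥ 73.
Inner hash: sum = 33+10+86+67+37+205+115 = 553 → 02 29.
Outer input = (K'⊕opad) ∥ inner = 4b 60 3c 29 4f a7 ∥ 02 29.
Outer hash (tag): sum = 75+96+60+41+79+167+2+41 = 561 → 02 31.

0231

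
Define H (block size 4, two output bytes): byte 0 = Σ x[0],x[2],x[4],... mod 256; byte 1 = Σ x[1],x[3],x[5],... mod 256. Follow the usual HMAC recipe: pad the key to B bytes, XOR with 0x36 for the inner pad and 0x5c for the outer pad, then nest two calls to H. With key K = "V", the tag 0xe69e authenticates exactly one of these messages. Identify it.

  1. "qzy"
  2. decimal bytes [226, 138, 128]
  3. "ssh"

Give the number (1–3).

Key "V" = 56 is 1 byte ≤ B = 4; zero-pad to 4 bytes: K' = 56 00 00 00.
K' ⊕ ipad = 60 36 36 36; K' ⊕ opad = 0a 5c 5c 5c.
m1: inner = H(60 36 36 36 71 7a 79) = 80 e6; tag = H(0a 5c 5c 5c 80 e6) = e69e ← matches
m2: inner = H(60 36 36 36 e2 8a 80) = f8 f6; tag = H(0a 5c 5c 5c f8 f6) = 5eae
m3: inner = H(60 36 36 36 73 73 68) = 71 df; tag = H(0a 5c 5c 5c 71 df) = d797

1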